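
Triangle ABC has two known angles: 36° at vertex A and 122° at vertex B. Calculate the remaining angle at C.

The interior angles sum to 180°: angle C = 180 - 36 - 122 = 22°.
The triangle is obtuse (angles 36°, 122°, 22°).

22 degrees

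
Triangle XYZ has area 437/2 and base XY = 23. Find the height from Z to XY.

Area = (1/2) * base * height
height = 2 * Area / base
height = 2 * 437/2 / 23
height = 437 / 23
height = 19

19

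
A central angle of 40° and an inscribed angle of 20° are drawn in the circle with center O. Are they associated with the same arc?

By the inscribed angle theorem, if both angles subtend the same arc, the inscribed angle must be half the central angle.
Half of 40° = 20°, which equals the given inscribed angle of 20°.
Therefore, yes, they correspond to the same arc.

Yes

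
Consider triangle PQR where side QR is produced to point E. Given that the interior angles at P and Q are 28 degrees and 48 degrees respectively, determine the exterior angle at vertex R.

Exterior angle = 28 + 48 = 76 degrees (exterior angle theorem).

76 degrees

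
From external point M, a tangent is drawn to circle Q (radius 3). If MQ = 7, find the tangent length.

Let T be the point of tangency. Then QT ⊥ MT (radius ⊥ tangent).
In right triangle QTM: QM² = QT² + MT²
7² = 3² + MT²
MT² = 40, MT = 2*sqrt(10)

2*sqrt(10)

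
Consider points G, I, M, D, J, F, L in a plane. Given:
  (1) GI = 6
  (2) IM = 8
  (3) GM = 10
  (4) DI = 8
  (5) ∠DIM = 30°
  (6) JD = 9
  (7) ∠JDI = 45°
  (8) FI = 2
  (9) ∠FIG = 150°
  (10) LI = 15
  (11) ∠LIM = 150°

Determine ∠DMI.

Step 1: By the law of cosines on triangle MID: MD² = 8² + 8² − 2·8·8·cos(30°) = 17.15, so MD ≈ 4.14.
Step 2: By the inverse law of cosines on triangle DMI: cos(∠DMI) = (4.14² + 8² − 8²) / (2·4.14·8) = 17.15/66.26 = 0.2588, so ∠DMI = 75°.

Therefore, the measure of angle ∠DMI = 75°.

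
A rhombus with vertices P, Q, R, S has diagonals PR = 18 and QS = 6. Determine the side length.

The diagonals of a rhombus bisect each other at right angles.
Half-diagonals: 18/2 = 9 and 6/2 = 3
side = sqrt(9^2 + 3^2)
side = sqrt(81 + 9)
side = sqrt(90) = 3*sqrt(10)

3*sqrt(10)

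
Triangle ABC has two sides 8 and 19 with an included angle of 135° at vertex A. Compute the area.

When two sides and the included angle are known, the area formula is (1/2)ab sin(C).
The height from one side to the opposite vertex is 19 sin(135°) = 19*sqrt(2)/2.
Area = (1/2) * 8 * 19*sqrt(2)/2 = 38*sqrt(2).

38*sqrt(2)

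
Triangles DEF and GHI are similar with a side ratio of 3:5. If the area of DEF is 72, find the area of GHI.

For similar figures, the area ratio equals the square of the side ratio.
Side ratio (DEF to GHI) = 3:5, so area ratio = 3^2:5^2 = 9:25.
If the area of DEF is 72, then the area of GHI = 72 * (25/9) = 200.

200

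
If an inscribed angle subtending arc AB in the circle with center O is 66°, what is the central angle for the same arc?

By the inscribed angle theorem, the central angle is twice the inscribed angle.
Central angle = 2 × 66° = 132°

132°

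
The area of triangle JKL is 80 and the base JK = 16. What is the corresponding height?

Rearranging the area formula Area = (1/2) * base * height:
height = 2 * Area / base = 2 * 80 / 16 = 10.

10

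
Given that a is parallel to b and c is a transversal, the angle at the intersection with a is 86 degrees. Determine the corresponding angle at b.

Corresponding angles formed by parallel lines and a transversal are equal.
The given angle is 86 degrees.
The corresponding angle = 86 degrees.

86 degrees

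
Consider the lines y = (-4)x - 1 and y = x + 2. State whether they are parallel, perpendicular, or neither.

Slope of line 1: m1 = -4
Slope of line 2: m2 = 1
m1 != m2 (-4 != 1), so not parallel.
m1 * m2 = (-4) * (1) = -4 != -1, so not perpendicular.
The lines are neither parallel nor perpendicular.

Neither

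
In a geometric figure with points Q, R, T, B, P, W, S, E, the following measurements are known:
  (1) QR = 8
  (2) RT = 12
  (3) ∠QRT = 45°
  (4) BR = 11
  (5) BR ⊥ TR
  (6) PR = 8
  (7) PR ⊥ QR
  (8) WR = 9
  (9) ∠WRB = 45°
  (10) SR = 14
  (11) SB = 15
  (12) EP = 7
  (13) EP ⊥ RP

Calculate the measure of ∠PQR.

Step 1: By the law of cosines on triangle QRP: QP² = 8² + 8² − 2·8·8·cos(90°) = 128, so QP = 8·√2.
Step 2: By the inverse law of cosines on triangle PQR: cos(∠PQR) = ((8·√2)² + 8² − 8²) / (2·8·√2·8) = 128/181.02 = 0.7071, so ∠PQR = 45°.

Therefore, the measure of angle ∠PQR = 45°.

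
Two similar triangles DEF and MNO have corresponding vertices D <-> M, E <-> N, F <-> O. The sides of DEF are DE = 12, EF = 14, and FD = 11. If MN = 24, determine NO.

Similar triangles have proportional sides. Setting up the proportion:
MN / DE = NO / EF
24 / 12 = NO / 14
NO = 14 * 24 / 12 = 28.

28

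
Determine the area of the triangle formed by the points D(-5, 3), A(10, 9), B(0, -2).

The Shoelace formula computes the area from vertex coordinates by summing cross products.
For vertices (-5,3), (10,9), (0,-2):
Signed sum = -5*9 - 10*3 + 10*-2 - 0*9 + 0*3 - -5*-2
= -75 + -20 + -10 = -105
Area = (1/2)|-105| = 105/2.

105/2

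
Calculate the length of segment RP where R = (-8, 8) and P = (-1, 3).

d = sqrt((-1 - -8)^2 + (3 - 8)^2)
d = sqrt(7^2 + -5^2)
d = sqrt(49 + 25)
d = sqrt(74)

sqrt(74)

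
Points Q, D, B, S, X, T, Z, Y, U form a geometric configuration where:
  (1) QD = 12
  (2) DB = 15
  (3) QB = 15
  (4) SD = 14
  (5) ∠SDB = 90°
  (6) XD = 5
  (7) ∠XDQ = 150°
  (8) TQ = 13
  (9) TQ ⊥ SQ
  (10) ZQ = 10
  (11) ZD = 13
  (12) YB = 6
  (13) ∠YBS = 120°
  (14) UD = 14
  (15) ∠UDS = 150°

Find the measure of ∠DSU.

Step 1: By the law of cosines on triangle SDU: SU² = 14² + 14² − 2·14·14·cos(150°) = 731.48, so SU ≈ 27.05.
Step 2: By the inverse law of cosines on triangle DSU: cos(∠DSU) = (14² + 27.05² − 14²) / (2·14·27.05) = 731.48/757.29 = 0.9659, so ∠DSU = 15°.

Therefore, the measure of angle ∠DSU = 15°.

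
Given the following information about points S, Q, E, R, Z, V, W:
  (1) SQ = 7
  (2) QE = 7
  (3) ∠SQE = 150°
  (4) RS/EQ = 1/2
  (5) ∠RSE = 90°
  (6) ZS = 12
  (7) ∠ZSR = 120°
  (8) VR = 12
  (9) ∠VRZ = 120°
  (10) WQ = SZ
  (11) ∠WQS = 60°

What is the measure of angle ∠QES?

Step 1: By the law of cosines on triangle EQS: ES² = 7² + 7² − 2·7·7·cos(150°) = 182.87, so ES ≈ 13.52.
Step 2: By the inverse law of cosines on triangle QES: cos(∠QES) = (7² + 13.52² − 7²) / (2·7·13.52) = 182.87/189.32 = 0.9659, so ∠QES = 15°.

Therefore, the measure of angle ∠QES = 15°.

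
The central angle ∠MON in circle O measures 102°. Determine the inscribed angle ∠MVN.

An inscribed angle intercepts an arc from a point on the circle, while the central angle intercepts the same arc from the center.
The inscribed angle is always half the central angle: 102° / 2 = 51°.

51°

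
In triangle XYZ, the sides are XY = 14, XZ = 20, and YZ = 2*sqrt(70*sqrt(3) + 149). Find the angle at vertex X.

cos(X) = (14² + 20² - (2*sqrt(70*sqrt(3) + 149))²) / (2 × 14 × 20) = -sqrt(3)/2, so X = arccos(-sqrt(3)/2) = 150°.

150°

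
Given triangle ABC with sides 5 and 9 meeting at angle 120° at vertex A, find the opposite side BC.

By the law of cosines: BC^2 = AB^2 + AC^2 - 2*AB*AC*cos(A)
BC^2 = 5^2 + 9^2 - 2*5*9*cos(120°)
BC^2 = 25 + 81 - 90*(-1/2)
BC^2 = 151
BC = sqrt(151)

sqrt(151)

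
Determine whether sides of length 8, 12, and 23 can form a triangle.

No.
The triangle inequality is violated: 8 + 12 = 20 ≤ 23.
These lengths cannot form a triangle.

No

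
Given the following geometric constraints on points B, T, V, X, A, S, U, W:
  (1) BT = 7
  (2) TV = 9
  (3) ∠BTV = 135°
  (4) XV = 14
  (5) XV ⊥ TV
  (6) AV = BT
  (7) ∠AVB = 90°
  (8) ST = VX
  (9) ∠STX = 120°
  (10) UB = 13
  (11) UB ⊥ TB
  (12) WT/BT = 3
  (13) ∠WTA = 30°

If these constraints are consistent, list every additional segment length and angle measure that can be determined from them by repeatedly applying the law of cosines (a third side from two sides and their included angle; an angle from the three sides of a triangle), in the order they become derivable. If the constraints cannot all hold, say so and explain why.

The constraints are consistent. Derivable facts, in order:
After 1 step:
- BV ≈ 14.8
- TU ≈ 14.76
- TX ≈ 16.64
After 2 steps:
- BA ≈ 16.37
- XS ≈ 26.57
- ∠BTU = 61.7°
- ∠BUT = 28.3°
- ∠BVT = 19.54°
- ∠TBV = 25.46°
- ∠TXV = 32.74°
- ∠VTX = 57.26°
After 3 steps:
- ∠ABV = 25.31°
- ∠BAV = 64.69°
- ∠SXT = 27.15°
- ∠TSX = 32.85°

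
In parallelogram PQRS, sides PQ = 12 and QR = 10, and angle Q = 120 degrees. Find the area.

Area = a * b * sin(theta)
Area = 12 * 10 * sin(120 degrees)
Area = 120 * sqrt(3)/2
Area = 60*sqrt(3)

60*sqrt(3)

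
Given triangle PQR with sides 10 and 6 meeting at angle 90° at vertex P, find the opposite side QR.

The included angle is 90°, so the triangle is right-angled at P. The opposite side QR is the hypotenuse.
By the Pythagorean theorem: QR = sqrt(10^2 + 6^2) = sqrt(136) = 2*sqrt(34).

2*sqrt(34)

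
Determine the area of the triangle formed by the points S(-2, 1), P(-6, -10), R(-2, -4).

The Shoelace formula computes the area from vertex coordinates by summing cross products.
For vertices (-2,1), (-6,-10), (-2,-4):
Signed sum = -2*-10 - -6*1 + -6*-4 - -2*-10 + -2*1 - -2*-4
= 26 + 4 + -10 = 20
Area = (1/2)|20| = 10.

10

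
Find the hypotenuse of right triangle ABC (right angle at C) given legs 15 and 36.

In a right triangle, the square of the hypotenuse equals the sum of the squares of the two legs.
The legs are 15 and 36, so the hypotenuse = sqrt(225 + 1296) = sqrt(1521) = 39.

39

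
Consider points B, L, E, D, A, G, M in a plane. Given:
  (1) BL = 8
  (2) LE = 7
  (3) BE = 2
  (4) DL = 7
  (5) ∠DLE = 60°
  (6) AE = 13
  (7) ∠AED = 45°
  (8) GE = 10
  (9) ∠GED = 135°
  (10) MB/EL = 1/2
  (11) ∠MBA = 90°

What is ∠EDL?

Step 1: By the law of cosines on triangle DLE: DE² = 7² + 7² − 2·7·7·cos(60°) = 49, so DE = 7.
Step 2: By the inverse law of cosines on triangle EDL: cos(∠EDL) = (7² + 7² − 7²) / (2·7·7) = 49/98 = 0.5, so ∠EDL = 60°.

Therefore, the measure of angle ∠EDL = 60°.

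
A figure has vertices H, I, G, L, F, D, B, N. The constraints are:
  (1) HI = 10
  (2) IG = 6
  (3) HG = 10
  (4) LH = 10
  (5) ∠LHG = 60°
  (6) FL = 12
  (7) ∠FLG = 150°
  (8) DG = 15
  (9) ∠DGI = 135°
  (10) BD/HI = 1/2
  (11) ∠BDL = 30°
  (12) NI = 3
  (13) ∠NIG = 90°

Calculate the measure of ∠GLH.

Step 1: By the law of cosines on triangle LHG: LG² = 10² + 10² − 2·10·10·cos(60°) = 100, so LG = 10.
Step 2: By the inverse law of cosines on triangle GLH: cos(∠GLH) = (10² + 10² − 10²) / (2·10·10) = 100/200 = 0.5, so ∠GLH = 60°.

Therefore, the measure of angle ∠GLH = 60°.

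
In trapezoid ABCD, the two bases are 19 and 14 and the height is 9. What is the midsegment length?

The midsegment of a trapezoid = (base1 + base2) / 2
midsegment = (19 + 14) / 2
midsegment = 33 / 2
midsegment = 33/2

33/2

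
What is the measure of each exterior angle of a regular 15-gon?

Each exterior angle of a regular n-gon is 360 / n.
For n = 15: 360 / 15 = 24 degrees.

24 degrees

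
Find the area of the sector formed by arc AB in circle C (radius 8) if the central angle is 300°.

The full circle has area πr² = π(8)² = 64*pi.
The sector covers 300° out of 360°, a fraction of 5/6.
Sector area = 64*pi × 5/6 = 160*pi/3.

160*pi/3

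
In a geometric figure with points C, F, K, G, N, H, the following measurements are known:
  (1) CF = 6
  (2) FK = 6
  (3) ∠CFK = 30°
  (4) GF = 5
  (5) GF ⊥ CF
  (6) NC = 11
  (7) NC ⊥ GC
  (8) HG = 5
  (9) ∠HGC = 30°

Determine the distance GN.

Step 1: By the law of cosines on triangle CFG: CG² = 6² + 5² − 2·6·5·cos(90°) = 61, so CG = √61.
Step 2: By the law of cosines on triangle GCN: GN² = √61² + 11² − 2·√61·11·cos(90°) = 182, so GN = √182.

Therefore, the length of GN = √182.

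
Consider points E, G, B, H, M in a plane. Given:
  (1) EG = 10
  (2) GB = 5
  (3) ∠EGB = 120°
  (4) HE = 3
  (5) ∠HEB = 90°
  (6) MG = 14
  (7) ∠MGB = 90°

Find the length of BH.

Step 1: By the law of cosines on triangle BGE: BE² = 5² + 10² − 2·5·10·cos(120°) = 175, so BE = 5·√7.
Step 2: By the law of cosines on triangle BEH: BH² = (5·√7)² + 3² − 2·5·√7·3·cos(90°) = 184, so BH = 2·√46.

Therefore, the length of BH = 2·√46.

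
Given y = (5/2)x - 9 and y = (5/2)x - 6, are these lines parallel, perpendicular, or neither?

Slope of line 1: m1 = 5/2
Slope of line 2: m2 = 5/2
Two lines are parallel if and only if they have equal slopes (or both are vertical).
Here m1 = m2 = 5/2, confirming the lines are parallel.

Parallel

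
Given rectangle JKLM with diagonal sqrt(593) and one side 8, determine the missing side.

The diagonal of a rectangle forms a right triangle with the two sides.
Rearranging the Pythagorean theorem: missing side = sqrt(d^2 - known^2).
= sqrt(593 - 64) = sqrt(529) = 23.

23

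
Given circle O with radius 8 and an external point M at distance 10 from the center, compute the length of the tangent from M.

tangent = √(d² - r²) = √(10² - 8²) = √(100 - 64) = √36 = 6

6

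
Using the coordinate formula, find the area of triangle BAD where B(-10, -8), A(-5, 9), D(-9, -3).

Shoelace: Area = (1/2)|-10(9--3) + -5(-3--8) + -9(-8-9)| = (1/2)(8) = 4

4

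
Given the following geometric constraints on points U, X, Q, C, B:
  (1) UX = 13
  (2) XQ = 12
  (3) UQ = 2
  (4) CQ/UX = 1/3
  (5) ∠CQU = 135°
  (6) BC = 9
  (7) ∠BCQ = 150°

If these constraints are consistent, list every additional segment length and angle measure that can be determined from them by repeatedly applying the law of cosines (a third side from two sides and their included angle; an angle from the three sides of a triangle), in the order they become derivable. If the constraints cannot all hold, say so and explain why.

The constraints are consistent. Derivable facts, in order:
After 1 step:
- QB ≈ 12.94
- UC ≈ 5.92
- ∠QUX = 56.1°
- ∠QXU = 7.95°
- ∠UQX = 115.94°
After 2 steps:
- ∠BQC = 20.36°
- ∠CBQ = 9.64°
- ∠CUQ = 31.18°
- ∠QCU = 13.82°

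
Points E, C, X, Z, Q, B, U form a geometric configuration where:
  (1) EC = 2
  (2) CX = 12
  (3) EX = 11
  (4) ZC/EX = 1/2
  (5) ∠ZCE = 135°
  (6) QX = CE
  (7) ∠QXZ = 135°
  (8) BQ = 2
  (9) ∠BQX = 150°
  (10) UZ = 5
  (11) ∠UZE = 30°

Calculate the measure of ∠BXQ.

From the given relations: QX = CE = 2.
Step 1: By the law of cosines on triangle XQB: XB² = 2² + 2² − 2·2·2·cos(150°) = 14.93, so XB ≈ 3.86.
Step 2: By the inverse law of cosines on triangle BXQ: cos(∠BXQ) = (3.86² + 2² − 2²) / (2·3.86·2) = 14.93/15.45 = 0.9659, so ∠BXQ = 15°.

Therefore, the measure of angle ∠BXQ = 15°.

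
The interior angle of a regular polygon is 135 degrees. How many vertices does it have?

Each interior angle of a regular n-gon is (n - 2) * 180 / n.
Setting this equal to 135:
(n - 2) * 180 / n = 135
Each exterior angle = 180 - 135 = 45 degrees.
Since exterior angles sum to 360: n = 360 / 45 = 8.

8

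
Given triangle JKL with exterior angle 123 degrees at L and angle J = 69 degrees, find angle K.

angle K = 123 - 69 = 54 degrees (exterior angle theorem).

54 degrees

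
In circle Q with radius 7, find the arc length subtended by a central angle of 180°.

Arc length = 2π(7)(1/2) = 7*pi

7*pi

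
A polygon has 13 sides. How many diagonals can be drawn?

Total line segments between 13 vertices = C(13,2) = 78.
Subtract the 13 sides: 78 - 13 = 65 diagonals.

65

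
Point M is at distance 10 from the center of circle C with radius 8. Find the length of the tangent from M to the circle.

Let T be the point of tangency. Then CT ⊥ MT (radius ⊥ tangent).
In right triangle CTM: CM² = CT² + MT²
10² = 8² + MT²
MT² = 36, MT = 6

6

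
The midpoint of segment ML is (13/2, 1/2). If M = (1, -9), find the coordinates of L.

Using the midpoint formula: M = ((x1 + x2)/2, (y1 + y2)/2)
We know M = (13/2, 1/2) and M = (1, -9)
For x: 13/2 = (1 + x2)/2, so x2 = 2*13/2 - 1 = 12
For y: 1/2 = (-9 + y2)/2, so y2 = 2*1/2 - -9 = 10
L = (12, 10)

(12, 10)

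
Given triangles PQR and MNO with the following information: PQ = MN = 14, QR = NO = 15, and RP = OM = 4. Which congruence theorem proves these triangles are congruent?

The given information matches SSS: All three pairs of corresponding sides are equal (Side-Side-Side).

SSS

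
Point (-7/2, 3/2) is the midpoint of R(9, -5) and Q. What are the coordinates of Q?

Using the midpoint formula: M = ((x1 + x2)/2, (y1 + y2)/2)
We know M = (-7/2, 3/2) and R = (9, -5)
For x: -7/2 = (9 + x2)/2, so x2 = 2*-7/2 - 9 = -16
For y: 3/2 = (-5 + y2)/2, so y2 = 2*3/2 - -5 = 8
Q = (-16, 8)

(-16, 8)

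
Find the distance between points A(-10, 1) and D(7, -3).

The horizontal distance is |7 - -10| = 17 and the vertical distance is |-3 - 1| = 4.
By the Pythagorean theorem, d = sqrt(17^2 + 4^2) = sqrt(305).

sqrt(305)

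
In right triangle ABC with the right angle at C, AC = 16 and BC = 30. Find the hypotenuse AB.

AB = sqrt(16^2 + 30^2) = sqrt(1156) = 34

34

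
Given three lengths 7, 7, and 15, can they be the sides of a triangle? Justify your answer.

Check the triangle inequality: 7 + 7 = 14 ≤ 15.
Since the sum of two sides does not exceed the third, no triangle can be formed.

No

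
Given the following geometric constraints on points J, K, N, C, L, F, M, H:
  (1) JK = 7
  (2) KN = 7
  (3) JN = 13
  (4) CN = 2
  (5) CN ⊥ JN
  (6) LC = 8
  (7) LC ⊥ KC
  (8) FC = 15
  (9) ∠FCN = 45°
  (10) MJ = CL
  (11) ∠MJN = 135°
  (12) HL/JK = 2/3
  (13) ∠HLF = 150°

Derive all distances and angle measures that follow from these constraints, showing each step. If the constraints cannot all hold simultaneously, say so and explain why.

The constraints are consistent.

From the given relations:
  MJ = CL = 8
  HL = 2/3·JK = 2/3·7 ≈ 4.67

Step 1: From JN = 13, NC = 2, and ∠JNC = 90°, by the law of cosines:
  JC² = JN² + NC² - 2·JN·NC·cos(90°) = 169 + 4 - 0 = 173
  JC = √173

Step 2: From NC = 2, CF = 15, and ∠NCF = 45°, by the law of cosines:
  NF² = NC² + CF² - 2·NC·CF·cos(45°) = 4 + 225 - 42.43 = 186.6
  NF ≈ 13.66

Step 3: From NJ = 13, JM = 8, and ∠NJM = 135°, by the law of cosines:
  NM² = NJ² + JM² - 2·NJ·JM·cos(135°) = 169 + 64 + 147.1 = 380.1
  NM ≈ 19.5

Step 4: From JK = 7, JN = 13, KN = 7, by the inverse law of cosines:
  cos(∠KJN) = (JK² + JN² - KN²) / (2·JK·JN)
  ∠KJN = 21.79°

Step 5: From KJ = 7, KN = 7, JN = 13, by the inverse law of cosines:
  cos(∠JKN) = (KJ² + KN² - JN²) / (2·KJ·KN)
  ∠JKN = 136.43°

Step 6: From NJ = 13, NK = 7, JK = 7, by the inverse law of cosines:
  cos(∠JNK) = (NJ² + NK² - JK²) / (2·NJ·NK)
  ∠JNK = 21.79°

Step 7: From JC = √173, JN = 13, CN = 2, by the inverse law of cosines:
  cos(∠CJN) = (JC² + JN² - CN²) / (2·JC·JN)
  ∠CJN = 8.75°

Step 8: From NC = 2, NF = 13.66, CF = 15, by the inverse law of cosines:
  cos(∠CNF) = (NC² + NF² - CF²) / (2·NC·NF)
  ∠CNF = 129.06°

Step 9: From NJ = 13, NM = 19.5, JM = 8, by the inverse law of cosines:
  cos(∠JNM) = (NJ² + NM² - JM²) / (2·NJ·NM)
  ∠JNM = 16.87°

Step 10: From CJ = √173, CN = 2, JN = 13, by the inverse law of cosines:
  cos(∠JCN) = (CJ² + CN² - JN²) / (2·CJ·CN)
  ∠JCN = 81.25°

Step 11: From FC = 15, FN = 13.66, CN = 2, by the inverse law of cosines:
  cos(∠CFN) = (FC² + FN² - CN²) / (2·FC·FN)
  ∠CFN = 5.94°

Step 12: From MJ = 8, MN = 19.5, JN = 13, by the inverse law of cosines:
  cos(∠JMN) = (MJ² + MN² - JN²) / (2·MJ·MN)
  ∠JMN = 28.13°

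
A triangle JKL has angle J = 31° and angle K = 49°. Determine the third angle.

The interior angles sum to 180°: angle L = 180 - 31 - 49 = 100°.
The triangle is obtuse (angles 31°, 49°, 100°).

100 degrees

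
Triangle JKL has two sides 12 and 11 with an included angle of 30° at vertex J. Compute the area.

Area = (1/2)(12)(11) sin(30°) = (1/2)(12)(11)(1/2) = 33

33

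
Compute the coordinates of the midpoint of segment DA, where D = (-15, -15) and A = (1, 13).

The midpoint is the point halfway along the segment.
Move half the horizontal distance: -15 + (1 - -15)/2 = -15 + 16/2 = -7
Move half the vertical distance: -15 + (13 - -15)/2 = -15 + 28/2 = -1
Midpoint = (-7, -1)

(-7, -1)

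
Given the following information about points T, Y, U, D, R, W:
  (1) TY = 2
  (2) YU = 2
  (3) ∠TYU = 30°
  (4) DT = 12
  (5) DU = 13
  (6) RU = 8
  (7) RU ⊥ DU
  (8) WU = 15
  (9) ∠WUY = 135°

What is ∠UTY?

Step 1: By the law of cosines on triangle TYU: TU² = 2² + 2² − 2·2·2·cos(30°) = 1.07, so TU ≈ 1.04.
Step 2: By the inverse law of cosines on triangle UTY: cos(∠UTY) = (1.04² + 2² − 2²) / (2·1.04·2) = 1.07/4.14 = 0.2588, so ∠UTY = 75°.

Therefore, the measure of angle ∠UTY = 75°.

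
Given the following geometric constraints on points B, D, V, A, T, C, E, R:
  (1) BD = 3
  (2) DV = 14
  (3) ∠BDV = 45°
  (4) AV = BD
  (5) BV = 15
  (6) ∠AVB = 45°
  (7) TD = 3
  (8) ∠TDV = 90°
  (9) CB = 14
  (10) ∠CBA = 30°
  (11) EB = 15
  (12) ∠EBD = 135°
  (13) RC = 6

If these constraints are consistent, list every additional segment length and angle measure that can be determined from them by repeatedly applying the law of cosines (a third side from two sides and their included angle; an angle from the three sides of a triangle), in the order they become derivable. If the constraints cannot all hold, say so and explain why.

These constraints are not satisfiable: (1), (2) and (3) already determine BV: by the law of cosines BV² = 3² + 14² − 2·3·14·cos(45°) = 145.6, so BV ≈ 12.07, which contradicts (5) BV = 15. No planar figure meets all of them, so nothing further can be derived.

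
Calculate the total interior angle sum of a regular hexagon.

The sum of interior angles of an n-sided polygon is (n - 2) * 180.
For n = 6: (6 - 2) * 180 = 4 * 180 = 720 degrees.

720 degrees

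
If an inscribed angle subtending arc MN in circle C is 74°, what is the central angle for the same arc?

Central angle = 2 × 74° = 148° (inscribed angle theorem).

148°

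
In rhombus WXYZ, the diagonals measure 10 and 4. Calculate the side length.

The diagonals of a rhombus bisect each other at right angles.
Half-diagonals: 10/2 = 5 and 4/2 = 2
side = sqrt(5^2 + 2^2)
side = sqrt(25 + 4)
side = sqrt(29)

sqrt(29)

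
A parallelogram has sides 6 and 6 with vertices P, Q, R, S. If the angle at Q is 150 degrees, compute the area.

Area = a * b * sin(theta)
Area = 6 * 6 * sin(150 degrees)
Area = 36 * 1/2
Area = 18

18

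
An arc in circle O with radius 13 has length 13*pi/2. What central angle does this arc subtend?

θ = 360 × 13*pi/2 / (2π × 13) = 90° (rearranging arc length formula).

90°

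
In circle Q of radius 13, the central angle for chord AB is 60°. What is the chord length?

Chord length = 2r sin(θ/2)
= 2 × 13 × sin(60°/2)
= 2 × 13 × sin(30°)
= 13

13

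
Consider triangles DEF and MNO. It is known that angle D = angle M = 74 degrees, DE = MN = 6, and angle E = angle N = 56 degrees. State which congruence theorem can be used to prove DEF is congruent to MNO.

The given information matches ASA: Two pairs of corresponding angles and the included side are equal (Angle-Side-Angle).

ASA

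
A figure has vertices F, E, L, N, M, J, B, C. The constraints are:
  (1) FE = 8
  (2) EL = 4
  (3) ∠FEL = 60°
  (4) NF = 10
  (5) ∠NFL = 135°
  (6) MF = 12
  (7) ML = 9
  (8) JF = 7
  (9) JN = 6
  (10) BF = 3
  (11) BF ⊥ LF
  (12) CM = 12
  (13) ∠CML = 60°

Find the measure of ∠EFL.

Step 1: By the law of cosines on triangle FEL: FL² = 8² + 4² − 2·8·4·cos(60°) = 48, so FL = 4·√3.
Step 2: By the inverse law of cosines on triangle EFL: cos(∠EFL) = (8² + (4·√3)² − 4²) / (2·8·4·√3) = 96/110.85 = 0.866, so ∠EFL = 30°.

Therefore, the measure of angle ∠EFL = 30°.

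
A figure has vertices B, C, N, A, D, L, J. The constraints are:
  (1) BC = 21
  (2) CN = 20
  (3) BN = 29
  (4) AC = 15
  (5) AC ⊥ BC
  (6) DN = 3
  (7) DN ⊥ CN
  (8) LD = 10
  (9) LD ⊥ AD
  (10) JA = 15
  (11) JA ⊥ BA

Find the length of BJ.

Step 1: By the law of cosines on triangle BCA: BA² = 21² + 15² − 2·21·15·cos(90°) = 666, so BA = 3·√74.
Step 2: By the law of cosines on triangle BAJ: BJ² = (3·√74)² + 15² − 2·3·√74·15·cos(90°) = 891, so BJ = 9·√11.

Therefore, the length of BJ = 9·√11.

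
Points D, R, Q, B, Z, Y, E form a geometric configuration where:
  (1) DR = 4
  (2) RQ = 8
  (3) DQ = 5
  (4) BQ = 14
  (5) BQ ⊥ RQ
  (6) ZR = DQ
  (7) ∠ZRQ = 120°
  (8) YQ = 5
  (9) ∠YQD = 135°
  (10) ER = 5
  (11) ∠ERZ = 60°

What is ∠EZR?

From the given relations: ZR = DQ = 5.
Step 1: By the law of cosines on triangle ZRE: ZE² = 5² + 5² − 2·5·5·cos(60°) = 25, so ZE = 5.
Step 2: By the inverse law of cosines on triangle EZR: cos(∠EZR) = (5² + 5² − 5²) / (2·5·5) = 25/50 = 0.5, so ∠EZR = 60°.

Therefore, the measure of angle ∠EZR = 60°.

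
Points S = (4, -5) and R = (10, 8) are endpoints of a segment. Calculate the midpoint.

The midpoint is the average of the coordinates:
x: (4 + 10)/2 = 7
y: (-5 + 8)/2 = 3/2
Midpoint = (7, 3/2)

(7, 3/2)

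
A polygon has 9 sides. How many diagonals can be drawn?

Total line segments between 9 vertices = C(9,2) = 36.
Subtract the 9 sides: 36 - 9 = 27 diagonals.

27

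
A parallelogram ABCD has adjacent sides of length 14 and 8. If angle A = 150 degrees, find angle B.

Opposite sides of a parallelogram are parallel, so consecutive angles form co-interior angles on a transversal.
Co-interior angles sum to 180°, giving angle B = 180 - 150 = 30 degrees.

30 degrees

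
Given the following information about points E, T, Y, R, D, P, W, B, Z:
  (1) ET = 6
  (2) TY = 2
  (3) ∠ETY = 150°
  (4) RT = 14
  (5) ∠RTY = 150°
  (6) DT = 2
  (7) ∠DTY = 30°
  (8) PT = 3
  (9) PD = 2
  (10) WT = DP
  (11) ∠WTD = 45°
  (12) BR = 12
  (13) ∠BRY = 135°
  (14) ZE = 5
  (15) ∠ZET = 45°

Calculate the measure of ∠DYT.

Step 1: By the law of cosines on triangle YTD: YD² = 2² + 2² − 2·2·2·cos(30°) = 1.07, so YD ≈ 1.04.
Step 2: By the inverse law of cosines on triangle DYT: cos(∠DYT) = (1.04² + 2² − 2²) / (2·1.04·2) = 1.07/4.14 = 0.2588, so ∠DYT = 75°.

Therefore, the measure of angle ∠DYT = 75°.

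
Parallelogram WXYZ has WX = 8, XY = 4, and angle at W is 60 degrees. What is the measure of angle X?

In a parallelogram, consecutive angles are supplementary (sum to 180°).
angle X = 180 - angle W
angle X = 180 - 60
angle X = 120 degrees

120 degrees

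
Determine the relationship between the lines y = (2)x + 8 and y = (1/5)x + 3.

Slope of line 1: m1 = 2
Slope of line 2: m2 = 1/5
m1 != m2 and m1*m2 = 2/5 != -1. Neither.

Neither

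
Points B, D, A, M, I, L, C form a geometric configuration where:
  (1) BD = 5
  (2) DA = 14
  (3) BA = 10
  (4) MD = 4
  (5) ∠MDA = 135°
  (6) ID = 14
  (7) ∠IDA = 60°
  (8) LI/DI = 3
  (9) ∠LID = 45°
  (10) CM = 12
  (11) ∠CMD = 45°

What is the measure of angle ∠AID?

Step 1: By the law of cosines on triangle IDA: IA² = 14² + 14² − 2·14·14·cos(60°) = 196, so IA = 14.
Step 2: By the inverse law of cosines on triangle AID: cos(∠AID) = (14² + 14² − 14²) / (2·14·14) = 196/392 = 0.5, so ∠AID = 60°.

Therefore, the measure of angle ∠AID = 60°.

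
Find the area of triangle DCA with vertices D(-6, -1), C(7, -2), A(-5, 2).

Using the Shoelace formula for a triangle:
Area = (1/2)|x0(y1 - y2) + x1(y2 - y0) + x2(y0 - y1)|
Area = (1/2)|-6(-2 - 2) + 7(2 - -1) + -5(-1 - -2)|
Area = (1/2)|24 + 21 + -5|
Area = (1/2)|40|
Area = (1/2)(40)
Area = 20

20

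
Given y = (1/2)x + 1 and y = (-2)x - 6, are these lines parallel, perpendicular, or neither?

Slope of line 1: m1 = 1/2
Slope of line 2: m2 = -2
m1 * m2 = (1/2) * (-2) = -1 = -1, so the lines are perpendicular.

Perpendicular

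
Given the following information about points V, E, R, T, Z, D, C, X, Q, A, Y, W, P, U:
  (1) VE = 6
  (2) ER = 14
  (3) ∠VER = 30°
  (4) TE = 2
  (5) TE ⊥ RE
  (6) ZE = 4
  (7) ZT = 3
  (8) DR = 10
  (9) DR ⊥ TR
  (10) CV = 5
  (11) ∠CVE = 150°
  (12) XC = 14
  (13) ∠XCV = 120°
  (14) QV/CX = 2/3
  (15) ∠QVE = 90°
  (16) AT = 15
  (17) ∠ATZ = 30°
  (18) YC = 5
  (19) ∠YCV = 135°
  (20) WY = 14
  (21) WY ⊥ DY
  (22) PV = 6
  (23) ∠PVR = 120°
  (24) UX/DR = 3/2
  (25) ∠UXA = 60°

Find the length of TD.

Step 1: By the law of cosines on triangle RET: RT² = 14² + 2² − 2·14·2·cos(90°) = 200, so RT = 10·√2.
Step 2: By the law of cosines on triangle TRD: TD² = (10·√2)² + 10² − 2·10·√2·10·cos(90°) = 300, so TD = 10·√3.

Therefore, the length of TD = 10·√3.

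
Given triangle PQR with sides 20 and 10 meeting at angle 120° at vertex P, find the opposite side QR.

By the law of cosines: QR^2 = PQ^2 + PR^2 - 2*PQ*PR*cos(P)
QR^2 = 20^2 + 10^2 - 2*20*10*cos(120°)
QR^2 = 400 + 100 - 400*(-1/2)
QR^2 = 700
QR = 10*sqrt(7)

10*sqrt(7)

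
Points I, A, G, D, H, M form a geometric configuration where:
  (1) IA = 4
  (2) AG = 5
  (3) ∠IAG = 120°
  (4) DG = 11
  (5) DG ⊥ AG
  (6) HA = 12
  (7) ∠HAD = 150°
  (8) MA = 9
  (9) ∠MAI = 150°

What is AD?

Step 1: By the law of cosines on triangle AGD: AD² = 5² + 11² − 2·5·11·cos(90°) = 146, so AD = √146.

Therefore, the length of AD = √146.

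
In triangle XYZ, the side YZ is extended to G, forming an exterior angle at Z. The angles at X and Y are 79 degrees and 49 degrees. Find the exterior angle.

Exterior angle = 79 + 49 = 128 degrees (exterior angle theorem).

128 degrees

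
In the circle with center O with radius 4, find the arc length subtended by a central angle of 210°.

Arc length = 2πr × θ/360
= 2π × 4 × 7/12
= 14*pi/3

14*pi/3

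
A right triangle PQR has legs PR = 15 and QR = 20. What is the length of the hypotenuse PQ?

In a right triangle, the square of the hypotenuse equals the sum of the squares of the two legs.
The legs are 15 and 20, so the hypotenuse = sqrt(225 + 400) = sqrt(625) = 25.

25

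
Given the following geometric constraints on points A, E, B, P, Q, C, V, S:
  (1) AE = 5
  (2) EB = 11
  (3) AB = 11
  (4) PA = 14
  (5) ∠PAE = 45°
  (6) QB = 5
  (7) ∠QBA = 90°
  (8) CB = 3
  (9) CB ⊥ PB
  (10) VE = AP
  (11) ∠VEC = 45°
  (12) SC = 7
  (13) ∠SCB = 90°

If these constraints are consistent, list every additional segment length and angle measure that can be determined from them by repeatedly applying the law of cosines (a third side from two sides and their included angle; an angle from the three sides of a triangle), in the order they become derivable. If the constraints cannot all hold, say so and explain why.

The constraints are consistent. Derivable facts, in order:
After 1 step:
- AQ = √146
- BS = √58
- EP ≈ 11.05
- ∠ABE = 26.27°
- ∠AEB = 76.86°
- ∠BAE = 76.86°
After 2 steps:
- ∠AEP = 116.33°
- ∠APE = 18.67°
- ∠AQB = 65.56°
- ∠BAQ = 24.44°
- ∠BSC = 23.2°
- ∠CBS = 66.8°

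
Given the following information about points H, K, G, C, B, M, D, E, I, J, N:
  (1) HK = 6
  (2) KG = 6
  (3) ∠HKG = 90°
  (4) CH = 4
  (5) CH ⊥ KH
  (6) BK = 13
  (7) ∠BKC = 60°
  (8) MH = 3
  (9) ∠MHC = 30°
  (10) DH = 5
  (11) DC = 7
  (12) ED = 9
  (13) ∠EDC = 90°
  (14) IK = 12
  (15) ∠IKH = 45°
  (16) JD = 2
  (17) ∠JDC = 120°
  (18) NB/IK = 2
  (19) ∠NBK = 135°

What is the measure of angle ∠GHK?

Step 1: By the law of cosines on triangle HKG: HG² = 6² + 6² − 2·6·6·cos(90°) = 72, so HG = 6·√2.
Step 2: By the inverse law of cosines on triangle GHK: cos(∠GHK) = ((6·√2)² + 6² − 6²) / (2·6·√2·6) = 72/101.82 = 0.7071, so ∠GHK = 45°.

Therefore, the measure of angle ∠GHK = 45°.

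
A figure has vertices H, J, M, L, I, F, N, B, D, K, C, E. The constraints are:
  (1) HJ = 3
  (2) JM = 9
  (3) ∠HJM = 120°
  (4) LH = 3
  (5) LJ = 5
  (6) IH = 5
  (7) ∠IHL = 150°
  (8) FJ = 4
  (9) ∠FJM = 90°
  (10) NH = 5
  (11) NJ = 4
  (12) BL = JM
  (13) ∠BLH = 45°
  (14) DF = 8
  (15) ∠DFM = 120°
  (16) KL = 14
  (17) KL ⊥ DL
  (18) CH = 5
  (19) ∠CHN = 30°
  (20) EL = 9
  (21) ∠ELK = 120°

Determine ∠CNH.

Step 1: By the law of cosines on triangle NHC: NC² = 5² + 5² − 2·5·5·cos(30°) = 6.7, so NC ≈ 2.59.
Step 2: By the inverse law of cosines on triangle CNH: cos(∠CNH) = (2.59² + 5² − 5²) / (2·2.59·5) = 6.7/25.88 = 0.2588, so ∠CNH = 75°.

Therefore, the measure of angle ∠CNH = 75°.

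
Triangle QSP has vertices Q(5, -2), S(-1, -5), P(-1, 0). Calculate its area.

Using the Shoelace formula for a triangle:
Area = (1/2)|x0(y1 - y2) + x1(y2 - y0) + x2(y0 - y1)|
Area = (1/2)|5(-5 - 0) + -1(0 - -2) + -1(-2 - -5)|
Area = (1/2)|-25 + -2 + -3|
Area = (1/2)|-30|
Area = (1/2)(30)
Area = 15

15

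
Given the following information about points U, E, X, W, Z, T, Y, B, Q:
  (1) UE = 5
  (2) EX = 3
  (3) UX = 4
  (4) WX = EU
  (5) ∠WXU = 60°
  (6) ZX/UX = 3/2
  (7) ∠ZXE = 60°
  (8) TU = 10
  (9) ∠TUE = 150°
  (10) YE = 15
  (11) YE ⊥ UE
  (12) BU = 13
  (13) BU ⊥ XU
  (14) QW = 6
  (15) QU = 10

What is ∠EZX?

From the given relations: ZX = 3/2·UX = 3/2·4 = 6.
Step 1: By the law of cosines on triangle ZXE: ZE² = 6² + 3² − 2·6·3·cos(60°) = 27, so ZE = 3·√3.
Step 2: By the inverse law of cosines on triangle EZX: cos(∠EZX) = ((3·√3)² + 6² − 3²) / (2·3·√3·6) = 54/62.35 = 0.866, so ∠EZX = 30°.

Therefore, the measure of angle ∠EZX = 30°.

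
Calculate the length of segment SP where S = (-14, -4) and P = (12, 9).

d = sqrt((12 - -14)^2 + (9 - -4)^2)
d = sqrt(26^2 + 13^2)
d = sqrt(676 + 169)
d = sqrt(845) = 13*sqrt(5)

13*sqrt(5)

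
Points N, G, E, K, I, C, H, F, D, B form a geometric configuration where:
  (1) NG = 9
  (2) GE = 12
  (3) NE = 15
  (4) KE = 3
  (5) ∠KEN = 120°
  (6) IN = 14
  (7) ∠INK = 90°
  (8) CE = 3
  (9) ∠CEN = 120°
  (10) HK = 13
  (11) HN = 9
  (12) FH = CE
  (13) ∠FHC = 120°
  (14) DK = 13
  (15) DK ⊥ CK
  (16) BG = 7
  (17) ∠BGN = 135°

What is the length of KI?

Step 1: By the law of cosines on triangle NEK: NK² = 15² + 3² − 2·15·3·cos(120°) = 279, so NK = 3·√31.
Step 2: By the law of cosines on triangle KNI: KI² = (3·√31)² + 14² − 2·3·√31·14·cos(90°) = 475, so KI = 5·√19.

Therefore, the length of KI = 5·√19.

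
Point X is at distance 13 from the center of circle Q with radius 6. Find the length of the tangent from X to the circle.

tangent = √(d² - r²) = √(13² - 6²) = √(169 - 36) = √133 = sqrt(133)

sqrt(133)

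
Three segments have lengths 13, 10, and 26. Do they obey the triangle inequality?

Check the triangle inequality: 13 + 10 = 23 ≤ 26.
Since the sum of two sides does not exceed the third, no triangle can be formed.

No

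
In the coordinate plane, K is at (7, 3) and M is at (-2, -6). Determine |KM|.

d = sqrt((-9)^2 + (-9)^2) = sqrt(162) = 9*sqrt(2)

9*sqrt(2)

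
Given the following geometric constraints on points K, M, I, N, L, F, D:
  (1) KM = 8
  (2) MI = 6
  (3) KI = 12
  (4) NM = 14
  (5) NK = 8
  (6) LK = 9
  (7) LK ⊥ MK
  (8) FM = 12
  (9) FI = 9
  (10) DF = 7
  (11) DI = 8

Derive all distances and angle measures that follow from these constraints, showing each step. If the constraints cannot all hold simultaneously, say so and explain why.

The constraints are consistent.

Step 1: From MK = 8, KL = 9, and ∠MKL = 90°, by the law of cosines:
  ML² = MK² + KL² - 2·MK·KL·cos(90°) = 64 + 81 - 0 = 145
  ML = √145

Step 2: From KI = 12, KM = 8, IM = 6, by the inverse law of cosines:
  cos(∠IKM) = (KI² + KM² - IM²) / (2·KI·KM)
  ∠IKM = 26.38°

Step 3: From KM = 8, KN = 8, MN = 14, by the inverse law of cosines:
  cos(∠MKN) = (KM² + KN² - MN²) / (2·KM·KN)
  ∠MKN = 122.09°

Step 4: From MF = 12, MI = 6, FI = 9, by the inverse law of cosines:
  cos(∠FMI) = (MF² + MI² - FI²) / (2·MF·MI)
  ∠FMI = 46.57°

Step 5: From MI = 6, MK = 8, IK = 12, by the inverse law of cosines:
  cos(∠IMK) = (MI² + MK² - IK²) / (2·MI·MK)
  ∠IMK = 117.28°

Step 6: From MK = 8, MN = 14, KN = 8, by the inverse law of cosines:
  cos(∠KMN) = (MK² + MN² - KN²) / (2·MK·MN)
  ∠KMN = 28.96°

Step 7: From ID = 8, IF = 9, DF = 7, by the inverse law of cosines:
  cos(∠DIF) = (ID² + IF² - DF²) / (2·ID·IF)
  ∠DIF = 48.19°

Step 8: From IF = 9, IM = 6, FM = 12, by the inverse law of cosines:
  cos(∠FIM) = (IF² + IM² - FM²) / (2·IF·IM)
  ∠FIM = 104.48°

Step 9: From IK = 12, IM = 6, KM = 8, by the inverse law of cosines:
  cos(∠KIM) = (IK² + IM² - KM²) / (2·IK·IM)
  ∠KIM = 36.34°

Step 10: From NK = 8, NM = 14, KM = 8, by the inverse law of cosines:
  cos(∠KNM) = (NK² + NM² - KM²) / (2·NK·NM)
  ∠KNM = 28.96°

Step 11: From FD = 7, FI = 9, DI = 8, by the inverse law of cosines:
  cos(∠DFI) = (FD² + FI² - DI²) / (2·FD·FI)
  ∠DFI = 58.41°

Step 12: From FI = 9, FM = 12, IM = 6, by the inverse law of cosines:
  cos(∠IFM) = (FI² + FM² - IM²) / (2·FI·FM)
  ∠IFM = 28.96°

Step 13: From DF = 7, DI = 8, FI = 9, by the inverse law of cosines:
  cos(∠FDI) = (DF² + DI² - FI²) / (2·DF·DI)
  ∠FDI = 73.4°

Step 14: From MK = 8, ML = √145, KL = 9, by the inverse law of cosines:
  cos(∠KML) = (MK² + ML² - KL²) / (2·MK·ML)
  ∠KML = 48.37°

Step 15: From LK = 9, LM = √145, KM = 8, by the inverse law of cosines:
  cos(∠KLM) = (LK² + LM² - KM²) / (2·LK·LM)
  ∠KLM = 41.63°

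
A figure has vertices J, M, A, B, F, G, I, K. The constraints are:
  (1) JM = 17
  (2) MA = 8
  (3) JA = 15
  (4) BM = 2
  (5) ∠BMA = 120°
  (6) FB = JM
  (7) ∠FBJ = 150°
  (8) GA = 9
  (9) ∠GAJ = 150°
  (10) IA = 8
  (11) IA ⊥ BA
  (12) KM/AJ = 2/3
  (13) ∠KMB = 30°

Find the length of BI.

Step 1: By the law of cosines on triangle BMA: BA² = 2² + 8² − 2·2·8·cos(120°) = 84, so BA = 2·√21.
Step 2: By the law of cosines on triangle BAI: BI² = (2·√21)² + 8² − 2·2·√21·8·cos(90°) = 148, so BI = 2·√37.

Therefore, the length of BI = 2·√37.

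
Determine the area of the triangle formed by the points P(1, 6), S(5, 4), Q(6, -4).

Shoelace: Area = (1/2)|1(4--4) + 5(-4-6) + 6(6-4)| = (1/2)(30) = 15

15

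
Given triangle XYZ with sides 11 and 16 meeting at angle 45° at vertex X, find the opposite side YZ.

By the law of cosines: YZ^2 = XY^2 + XZ^2 - 2*XY*XZ*cos(X)
YZ^2 = 11^2 + 16^2 - 2*11*16*cos(45°)
YZ^2 = 121 + 256 - 352*(sqrt(2)/2)
YZ^2 = 377 - 176*sqrt(2)
YZ = sqrt(377 - 176*sqrt(2))

sqrt(377 - 176*sqrt(2))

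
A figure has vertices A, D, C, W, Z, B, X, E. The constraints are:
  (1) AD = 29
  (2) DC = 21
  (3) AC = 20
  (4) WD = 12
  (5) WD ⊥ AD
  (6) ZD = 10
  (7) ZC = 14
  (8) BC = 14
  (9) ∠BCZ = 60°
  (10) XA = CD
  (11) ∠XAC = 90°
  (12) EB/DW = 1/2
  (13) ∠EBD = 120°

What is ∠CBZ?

Step 1: By the law of cosines on triangle BCZ: BZ² = 14² + 14² − 2·14·14·cos(60°) = 196, so BZ = 14.
Step 2: By the inverse law of cosines on triangle CBZ: cos(∠CBZ) = (14² + 14² − 14²) / (2·14·14) = 196/392 = 0.5, so ∠CBZ = 60°.

Therefore, the measure of angle ∠CBZ = 60°.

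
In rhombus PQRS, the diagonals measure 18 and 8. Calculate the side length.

In a rhombus, the diagonals bisect each other perpendicularly, creating four congruent right triangles.
Each triangle has legs 9 (half of 18) and 4 (half of 8).
The hypotenuse of each right triangle is a side of the rhombus:
side = sqrt(9^2 + 4^2) = sqrt(97)

sqrt(97)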